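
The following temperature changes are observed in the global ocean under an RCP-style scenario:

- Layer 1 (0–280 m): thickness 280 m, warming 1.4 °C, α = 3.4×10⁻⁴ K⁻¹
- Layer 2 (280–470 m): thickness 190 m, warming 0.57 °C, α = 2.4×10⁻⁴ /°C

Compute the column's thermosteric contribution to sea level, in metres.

0.16 m of thermosteric rise

1.4 × 3.4×10⁻⁴ × 280 = 0.13328 m
2.4×10⁻⁴ × 0.57 × 190 = 0.025992 m
Δh = 0.13328 + 0.025992 = 0.159272 m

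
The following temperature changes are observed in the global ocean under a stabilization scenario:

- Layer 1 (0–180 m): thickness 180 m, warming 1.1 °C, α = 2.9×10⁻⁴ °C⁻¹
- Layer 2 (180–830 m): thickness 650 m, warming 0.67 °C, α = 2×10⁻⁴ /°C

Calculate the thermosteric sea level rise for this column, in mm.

Layer 1: 180 × 1.1 × 2.9×10⁻⁴ = 0.05742 m
Layer 2: 2×10⁻⁴ × 650 × 0.67 = 0.08710 m
Δh = 0.05742 + 0.08710 = 0.14452 m ≈ 145 mm

Δh ≈ 145 mm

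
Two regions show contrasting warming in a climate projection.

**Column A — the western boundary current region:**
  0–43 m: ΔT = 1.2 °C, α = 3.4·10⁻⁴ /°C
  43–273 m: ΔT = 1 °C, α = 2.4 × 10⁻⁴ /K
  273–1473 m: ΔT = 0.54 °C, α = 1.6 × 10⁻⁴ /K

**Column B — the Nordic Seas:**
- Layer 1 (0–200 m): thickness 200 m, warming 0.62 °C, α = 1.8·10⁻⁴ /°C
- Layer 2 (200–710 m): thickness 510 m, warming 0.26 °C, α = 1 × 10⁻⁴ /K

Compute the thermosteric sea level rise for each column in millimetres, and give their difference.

A: 180 mm; B: 36 mm; difference 140 mm

A Layer 1: 1.2 × 3.4×10⁻⁴ × 43 = 0.017544 m
A 2.4×10⁻⁴ × 1 × 230 = 0.05520 m
A 0.54 × 1200 × 1.6×10⁻⁴ = 0.10368 m
A total: 0.176424 m
B 0–200 m: 0.62 × 200 × 1.8×10⁻⁴ = 0.02232 m
B 0.26 × 1×10⁻⁴ × 510 = 0.01326 m
B total: 0.03558 m
Difference: 0.176424 − 0.03558 = 0.140844 m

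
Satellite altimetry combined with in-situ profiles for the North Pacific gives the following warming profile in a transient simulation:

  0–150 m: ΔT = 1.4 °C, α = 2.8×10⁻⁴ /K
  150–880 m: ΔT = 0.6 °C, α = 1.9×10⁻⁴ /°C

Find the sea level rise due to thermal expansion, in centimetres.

2.8×10⁻⁴ × 150 × 1.4 = 0.05880 m
0.6 × 1.9×10⁻⁴ × 730 = 0.08322 m
Δh = 0.05880 + 0.08322 = 0.14202 m

Δh ≈ 14 cm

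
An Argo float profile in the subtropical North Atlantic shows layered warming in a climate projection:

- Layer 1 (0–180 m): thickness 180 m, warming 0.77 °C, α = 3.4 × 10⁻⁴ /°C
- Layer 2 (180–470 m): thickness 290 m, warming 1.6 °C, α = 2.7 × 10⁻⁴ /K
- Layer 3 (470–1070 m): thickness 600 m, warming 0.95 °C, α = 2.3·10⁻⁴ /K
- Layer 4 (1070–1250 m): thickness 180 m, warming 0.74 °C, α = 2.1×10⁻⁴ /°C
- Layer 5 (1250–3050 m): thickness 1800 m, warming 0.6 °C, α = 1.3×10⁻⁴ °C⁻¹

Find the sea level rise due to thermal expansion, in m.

0.47 m of thermosteric rise

Layer 1: 180 × 0.77 × 3.4×10⁻⁴ = 0.047124 m
180–470 m: 1.6 × 290 × 2.7×10⁻⁴ = 0.12528 m
Layer 3: 2.3×10⁻⁴ × 600 × 0.95 = 0.13110 m
Layer 4: 0.74 × 2.1×10⁻⁴ × 180 = 0.027972 m
1250–3050 m: 1800 × 1.3×10⁻⁴ × 0.6 = 0.14040 m
Δh = 0.047124 + 0.12528 + 0.13110 + 0.027972 + 0.14040 = 0.471876 m ≈ 0.47 m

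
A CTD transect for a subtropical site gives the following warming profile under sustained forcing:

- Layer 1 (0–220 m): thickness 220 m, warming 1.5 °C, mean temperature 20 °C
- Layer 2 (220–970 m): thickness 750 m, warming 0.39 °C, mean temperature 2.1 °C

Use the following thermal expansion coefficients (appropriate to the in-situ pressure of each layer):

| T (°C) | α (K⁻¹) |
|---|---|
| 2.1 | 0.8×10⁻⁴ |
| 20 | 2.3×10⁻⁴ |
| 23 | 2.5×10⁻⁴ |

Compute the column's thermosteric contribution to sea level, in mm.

99.3 mm

Layer 1 at 20 °C → α = 2.3×10⁻⁴ K⁻¹
Layer 2 at 2.1 °C → α = 0.8×10⁻⁴ K⁻¹
Layer 1: 2.3×10⁻⁴ × 220 × 1.5 = 0.07590 m
Layer 2: 0.39 × 750 × 0.8×10⁻⁴ = 0.02340 m
Δh = 0.07590 + 0.02340 = 0.09930 m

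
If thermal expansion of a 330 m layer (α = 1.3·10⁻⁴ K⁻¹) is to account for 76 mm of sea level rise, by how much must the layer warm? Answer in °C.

1.8 °C

ΔT = Δh/(αH) = 0.076 / (1.3×10⁻⁴ × 330) ≈ 1.772 °C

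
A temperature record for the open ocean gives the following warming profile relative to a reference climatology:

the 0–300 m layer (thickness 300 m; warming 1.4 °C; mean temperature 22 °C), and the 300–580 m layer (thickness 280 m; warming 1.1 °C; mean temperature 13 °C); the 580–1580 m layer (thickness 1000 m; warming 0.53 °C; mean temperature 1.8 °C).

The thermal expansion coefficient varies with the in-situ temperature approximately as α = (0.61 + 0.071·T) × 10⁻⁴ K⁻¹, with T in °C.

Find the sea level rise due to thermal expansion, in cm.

Layer 1: α = (0.61 + 0.071×22)×10⁻⁴ = 2.172×10⁻⁴ K⁻¹
Layer 2: α = (0.61 + 0.071×13)×10⁻⁴ = 1.533×10⁻⁴ K⁻¹
Layer 3: α = (0.61 + 0.071×1.8)×10⁻⁴ = 0.7378×10⁻⁴ K⁻¹
1.4 × 2.172×10⁻⁴ × 300 = 0.091224 m
Layer 2: 1.1 × 280 × 1.533×10⁻⁴ = 0.0472164 m
Layer 3: 0.7378×10⁻⁴ × 1000 × 0.53 = 0.0391034 m
Δh = 0.091224 + 0.0472164 + 0.0391034 = 0.1775438 m ≈ 18 cm

Δh ≈ 18 cm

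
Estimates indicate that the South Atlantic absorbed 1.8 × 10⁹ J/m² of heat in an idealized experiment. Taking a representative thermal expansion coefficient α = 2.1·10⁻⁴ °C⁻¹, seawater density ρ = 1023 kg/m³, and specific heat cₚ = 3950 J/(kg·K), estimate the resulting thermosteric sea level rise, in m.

0.0935 m of thermosteric rise

Δh = αQ/(ρcₚ) = 2.1×10⁻⁴ × 1.8×10⁹ / (1023 × 3950) ≈ 0.093545 m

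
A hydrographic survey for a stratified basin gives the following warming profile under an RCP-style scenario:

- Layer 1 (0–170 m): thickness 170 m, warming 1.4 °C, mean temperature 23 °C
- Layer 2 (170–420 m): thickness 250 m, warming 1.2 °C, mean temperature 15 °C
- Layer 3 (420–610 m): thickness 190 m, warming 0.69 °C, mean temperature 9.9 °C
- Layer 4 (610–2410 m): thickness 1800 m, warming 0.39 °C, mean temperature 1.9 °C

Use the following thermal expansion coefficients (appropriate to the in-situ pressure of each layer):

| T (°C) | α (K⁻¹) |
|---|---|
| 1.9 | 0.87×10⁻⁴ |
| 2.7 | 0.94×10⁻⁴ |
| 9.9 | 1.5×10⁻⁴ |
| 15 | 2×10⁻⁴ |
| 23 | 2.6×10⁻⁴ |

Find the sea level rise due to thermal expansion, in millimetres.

about 203 mm

Layer 1 at 23 °C → α = 2.6×10⁻⁴ K⁻¹
Layer 2 at 15 °C → α = 2×10⁻⁴ K⁻¹
Layer 3 at 9.9 °C → α = 1.5×10⁻⁴ K⁻¹
Layer 4 at 1.9 °C → α = 0.87×10⁻⁴ K⁻¹
Layer 1: 170 × 2.6×10⁻⁴ × 1.4 = 0.06188 m
Layer 2: 2×10⁻⁴ × 250 × 1.2 = 0.06000 m
420–610 m: 0.69 × 1.5×10⁻⁴ × 190 = 0.019665 m
610–2410 m: 0.39 × 1800 × 0.87×10⁻⁴ = 0.061074 m
Δh = 0.06188 + 0.06000 + 0.019665 + 0.061074 = 0.202619 m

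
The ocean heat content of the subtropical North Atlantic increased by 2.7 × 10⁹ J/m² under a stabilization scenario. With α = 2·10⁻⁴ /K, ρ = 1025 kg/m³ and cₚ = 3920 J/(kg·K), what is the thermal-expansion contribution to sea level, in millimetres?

about 134 mm

Δh = αQ/(ρcₚ) = 2×10⁻⁴ × 2.7×10⁹ / (1025 × 3920) ≈ 0.13440 m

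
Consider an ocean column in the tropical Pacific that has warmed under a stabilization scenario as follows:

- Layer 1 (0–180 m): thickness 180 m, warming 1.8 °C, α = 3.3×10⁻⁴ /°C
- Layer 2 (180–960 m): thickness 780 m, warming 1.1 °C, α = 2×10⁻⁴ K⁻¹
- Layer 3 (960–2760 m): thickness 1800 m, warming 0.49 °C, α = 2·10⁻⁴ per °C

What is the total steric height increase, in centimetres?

Δh ≈ 45 cm

180 × 1.8 × 3.3×10⁻⁴ = 0.10692 m
Layer 2: 1.1 × 2×10⁻⁴ × 780 = 0.17160 m
960–2760 m: 2×10⁻⁴ × 1800 × 0.49 = 0.17640 m
Δh = 0.10692 + 0.17160 + 0.17640 = 0.45492 m ≈ 45 cm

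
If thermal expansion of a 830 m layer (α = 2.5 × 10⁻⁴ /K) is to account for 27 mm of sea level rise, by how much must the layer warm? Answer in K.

0.130 K

ΔT = Δh/(αH) = 0.027 / (2.5×10⁻⁴ × 830) ≈ 0.1301 K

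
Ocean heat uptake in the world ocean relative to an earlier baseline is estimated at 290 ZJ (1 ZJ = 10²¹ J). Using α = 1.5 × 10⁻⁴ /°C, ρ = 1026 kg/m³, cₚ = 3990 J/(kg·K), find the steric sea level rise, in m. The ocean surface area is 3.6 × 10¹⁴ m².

about 0.0295 m

Per unit area: Q = 290×10²¹ / (3.6×10¹⁴) ≈ 8.056×10⁸ J/m²
Δh = αQ/(ρcₚ) = 1.5×10⁻⁴ × 8.056×10⁸ / (1026 × 3990) ≈ 0.029518 m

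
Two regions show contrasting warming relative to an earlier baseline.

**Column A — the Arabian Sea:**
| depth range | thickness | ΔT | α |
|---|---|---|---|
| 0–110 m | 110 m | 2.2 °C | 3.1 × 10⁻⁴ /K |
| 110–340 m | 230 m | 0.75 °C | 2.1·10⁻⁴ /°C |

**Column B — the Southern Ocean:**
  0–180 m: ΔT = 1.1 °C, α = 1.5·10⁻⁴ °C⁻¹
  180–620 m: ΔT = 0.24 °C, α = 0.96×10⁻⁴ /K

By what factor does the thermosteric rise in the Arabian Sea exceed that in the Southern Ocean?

a factor of 2.8

A 0–110 m: 110 × 2.2 × 3.1×10⁻⁴ = 0.07502 m
A Layer 2: 0.75 × 230 × 2.1×10⁻⁴ = 0.036225 m
A total: 0.111245 m
B 0–180 m: 1.5×10⁻⁴ × 1.1 × 180 = 0.02970 m
B 0.96×10⁻⁴ × 440 × 0.24 = 0.0101376 m
B total: 0.0398376 m
Ratio: 0.111245 / 0.0398376 ≈ 2.792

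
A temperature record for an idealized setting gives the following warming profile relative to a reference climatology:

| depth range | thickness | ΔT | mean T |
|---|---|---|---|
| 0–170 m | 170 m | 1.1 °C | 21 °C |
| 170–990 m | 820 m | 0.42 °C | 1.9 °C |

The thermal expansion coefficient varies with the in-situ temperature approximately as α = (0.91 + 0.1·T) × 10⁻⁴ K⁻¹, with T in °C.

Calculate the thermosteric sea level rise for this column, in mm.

Δh ≈ 94.2 mm

Layer 1: α = (0.91 + 0.1×21)×10⁻⁴ = 3.01×10⁻⁴ K⁻¹
Layer 2: α = (0.91 + 0.1×1.9)×10⁻⁴ = 1.1×10⁻⁴ K⁻¹
Layer 1: 1.1 × 170 × 3.01×10⁻⁴ = 0.056287 m
Layer 2: 820 × 1.1×10⁻⁴ × 0.42 = 0.037884 m
Δh = 0.056287 + 0.037884 = 0.094171 m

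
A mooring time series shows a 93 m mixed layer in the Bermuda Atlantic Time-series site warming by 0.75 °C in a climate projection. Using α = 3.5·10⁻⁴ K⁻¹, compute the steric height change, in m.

Δh ≈ 0.0244 m

Δh = αΔT·H = 3.5×10⁻⁴ × 0.75 × 93 = 0.0244125 m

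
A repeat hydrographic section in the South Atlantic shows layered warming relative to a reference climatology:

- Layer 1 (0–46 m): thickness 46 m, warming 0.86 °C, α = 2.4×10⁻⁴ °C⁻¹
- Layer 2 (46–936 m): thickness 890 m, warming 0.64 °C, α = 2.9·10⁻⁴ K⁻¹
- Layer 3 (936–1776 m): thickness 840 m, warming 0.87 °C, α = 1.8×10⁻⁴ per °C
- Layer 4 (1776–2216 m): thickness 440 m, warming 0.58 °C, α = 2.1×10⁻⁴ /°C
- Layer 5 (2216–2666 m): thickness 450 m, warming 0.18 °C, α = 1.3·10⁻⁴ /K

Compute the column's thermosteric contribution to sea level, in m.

0.37 m

0–46 m: 0.86 × 46 × 2.4×10⁻⁴ = 0.0094944 m
46–936 m: 890 × 0.64 × 2.9×10⁻⁴ = 0.165184 m
Layer 3: 0.87 × 1.8×10⁻⁴ × 840 = 0.131544 m
0.58 × 2.1×10⁻⁴ × 440 = 0.053592 m
2216–2666 m: 1.3×10⁻⁴ × 0.18 × 450 = 0.01053 m
Δh = 0.0094944 + 0.165184 + 0.131544 + 0.053592 + 0.01053 = 0.3703444 m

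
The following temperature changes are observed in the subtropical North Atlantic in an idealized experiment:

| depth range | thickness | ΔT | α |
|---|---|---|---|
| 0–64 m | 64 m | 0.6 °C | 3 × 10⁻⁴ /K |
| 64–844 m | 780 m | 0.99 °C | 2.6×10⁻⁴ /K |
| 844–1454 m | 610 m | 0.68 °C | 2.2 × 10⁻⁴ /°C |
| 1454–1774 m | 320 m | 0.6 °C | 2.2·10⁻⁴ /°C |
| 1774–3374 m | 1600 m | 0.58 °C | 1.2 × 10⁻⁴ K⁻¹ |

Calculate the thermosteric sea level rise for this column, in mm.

Δh = 457 mm

Layer 1: 0.6 × 64 × 3×10⁻⁴ = 0.01152 m
2.6×10⁻⁴ × 0.99 × 780 = 0.200772 m
Layer 3: 0.68 × 2.2×10⁻⁴ × 610 = 0.091256 m
0.6 × 2.2×10⁻⁴ × 320 = 0.04224 m
1.2×10⁻⁴ × 1600 × 0.58 = 0.11136 m
Δh = 0.01152 + 0.200772 + 0.091256 + 0.04224 + 0.11136 = 0.457148 m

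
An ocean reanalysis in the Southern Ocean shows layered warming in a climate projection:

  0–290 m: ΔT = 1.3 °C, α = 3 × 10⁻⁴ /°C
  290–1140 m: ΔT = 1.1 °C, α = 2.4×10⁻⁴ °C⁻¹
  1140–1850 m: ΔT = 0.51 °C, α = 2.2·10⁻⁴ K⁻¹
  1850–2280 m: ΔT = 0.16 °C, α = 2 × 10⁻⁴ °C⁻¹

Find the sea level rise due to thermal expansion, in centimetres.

1.3 × 290 × 3×10⁻⁴ = 0.11310 m
850 × 1.1 × 2.4×10⁻⁴ = 0.22440 m
2.2×10⁻⁴ × 0.51 × 710 = 0.079662 m
1850–2280 m: 430 × 0.16 × 2×10⁻⁴ = 0.01376 m
Δh = 0.11310 + 0.22440 + 0.079662 + 0.01376 = 0.430922 m ≈ 43 cm

Δh ≈ 43 cm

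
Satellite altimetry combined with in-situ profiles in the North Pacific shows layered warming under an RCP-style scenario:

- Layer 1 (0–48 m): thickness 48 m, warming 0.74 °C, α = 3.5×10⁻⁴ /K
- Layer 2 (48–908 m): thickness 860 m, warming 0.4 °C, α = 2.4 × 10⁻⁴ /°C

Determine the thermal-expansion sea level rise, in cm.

Δh = 9.50 cm

Layer 1: 3.5×10⁻⁴ × 0.74 × 48 = 0.012432 m
860 × 2.4×10⁻⁴ × 0.4 = 0.08256 m
Δh = 0.012432 + 0.08256 = 0.094992 m ≈ 9.50 cm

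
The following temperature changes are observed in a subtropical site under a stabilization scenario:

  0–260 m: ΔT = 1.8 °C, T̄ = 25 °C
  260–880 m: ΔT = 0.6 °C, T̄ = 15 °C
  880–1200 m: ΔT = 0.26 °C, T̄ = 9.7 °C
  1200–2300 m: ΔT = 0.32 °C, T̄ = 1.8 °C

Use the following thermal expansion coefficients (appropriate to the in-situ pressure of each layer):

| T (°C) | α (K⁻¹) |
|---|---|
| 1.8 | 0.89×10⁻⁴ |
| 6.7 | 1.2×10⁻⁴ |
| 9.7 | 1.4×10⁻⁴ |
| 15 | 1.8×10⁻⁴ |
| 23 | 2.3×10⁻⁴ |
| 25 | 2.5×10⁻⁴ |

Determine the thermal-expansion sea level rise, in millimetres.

227 mm

Layer 1 at 25 °C → α = 2.5×10⁻⁴ K⁻¹
Layer 2 at 15 °C → α = 1.8×10⁻⁴ K⁻¹
Layer 3 at 9.7 °C → α = 1.4×10⁻⁴ K⁻¹
Layer 4 at 1.8 °C → α = 0.89×10⁻⁴ K⁻¹
1.8 × 260 × 2.5×10⁻⁴ = 0.11700 m
Layer 2: 1.8×10⁻⁴ × 0.6 × 620 = 0.06696 m
Layer 3: 1.4×10⁻⁴ × 320 × 0.26 = 0.011648 m
0.32 × 1100 × 0.89×10⁻⁴ = 0.031328 m
Δh = 0.11700 + 0.06696 + 0.011648 + 0.031328 = 0.226936 m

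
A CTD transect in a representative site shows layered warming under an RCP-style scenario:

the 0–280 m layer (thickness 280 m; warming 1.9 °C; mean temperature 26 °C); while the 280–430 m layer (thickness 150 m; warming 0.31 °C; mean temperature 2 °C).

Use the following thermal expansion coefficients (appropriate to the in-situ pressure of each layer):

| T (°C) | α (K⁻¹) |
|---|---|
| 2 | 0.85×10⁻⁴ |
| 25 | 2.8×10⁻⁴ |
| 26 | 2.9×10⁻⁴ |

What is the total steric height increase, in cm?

16 cm

Layer 1 at 26 °C → α = 2.9×10⁻⁴ K⁻¹
Layer 2 at 2 °C → α = 0.85×10⁻⁴ K⁻¹
280 × 1.9 × 2.9×10⁻⁴ = 0.15428 m
280–430 m: 150 × 0.31 × 0.85×10⁻⁴ = 0.0039525 m
Δh = 0.15428 + 0.0039525 = 0.1582325 m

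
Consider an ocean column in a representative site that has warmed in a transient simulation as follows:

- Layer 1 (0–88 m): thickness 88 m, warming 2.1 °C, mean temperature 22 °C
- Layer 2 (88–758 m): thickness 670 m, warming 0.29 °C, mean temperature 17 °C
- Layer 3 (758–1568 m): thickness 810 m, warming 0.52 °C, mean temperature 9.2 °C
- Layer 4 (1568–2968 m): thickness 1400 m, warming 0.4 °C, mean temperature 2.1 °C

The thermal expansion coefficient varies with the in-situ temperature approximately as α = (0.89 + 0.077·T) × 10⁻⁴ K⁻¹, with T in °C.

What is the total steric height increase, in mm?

Δh ≈ 220 mm

Layer 1: α = (0.89 + 0.077×22)×10⁻⁴ = 2.584×10⁻⁴ K⁻¹
Layer 2: α = (0.89 + 0.077×17)×10⁻⁴ = 2.199×10⁻⁴ K⁻¹
Layer 3: α = (0.89 + 0.077×9.2)×10⁻⁴ = 1.5984×10⁻⁴ K⁻¹
Layer 4: α = (0.89 + 0.077×2.1)×10⁻⁴ = 1.0517×10⁻⁴ K⁻¹
2.1 × 88 × 2.584×10⁻⁴ = 0.04775232 m
670 × 0.29 × 2.199×10⁻⁴ = 0.04272657 m
1.5984×10⁻⁴ × 0.52 × 810 = 0.067324608 m
Layer 4: 1400 × 0.4 × 1.0517×10⁻⁴ = 0.0588952 m
Δh = 0.04775232 + 0.04272657 + 0.067324608 + 0.0588952 = 0.216698698 m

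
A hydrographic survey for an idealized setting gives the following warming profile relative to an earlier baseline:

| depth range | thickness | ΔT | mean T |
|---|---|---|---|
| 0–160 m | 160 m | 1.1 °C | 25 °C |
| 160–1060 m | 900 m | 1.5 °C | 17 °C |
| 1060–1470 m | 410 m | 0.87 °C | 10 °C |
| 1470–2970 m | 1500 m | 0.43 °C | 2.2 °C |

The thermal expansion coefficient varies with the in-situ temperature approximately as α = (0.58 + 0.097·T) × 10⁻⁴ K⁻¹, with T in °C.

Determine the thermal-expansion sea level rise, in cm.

Layer 1: α = (0.58 + 0.097×25)×10⁻⁴ = 3.005×10⁻⁴ K⁻¹
Layer 2: α = (0.58 + 0.097×17)×10⁻⁴ = 2.229×10⁻⁴ K⁻¹
Layer 3: α = (0.58 + 0.097×10)×10⁻⁴ = 1.55×10⁻⁴ K⁻¹
Layer 4: α = (0.58 + 0.097×2.2)×10⁻⁴ = 0.7934×10⁻⁴ K⁻¹
Layer 1: 3.005×10⁻⁴ × 160 × 1.1 = 0.052888 m
Layer 2: 2.229×10⁻⁴ × 900 × 1.5 = 0.300915 m
Layer 3: 1.55×10⁻⁴ × 0.87 × 410 = 0.0552885 m
Layer 4: 1500 × 0.7934×10⁻⁴ × 0.43 = 0.0511743 m
Δh = 0.052888 + 0.300915 + 0.0552885 + 0.0511743 = 0.4602658 m

about 46.0 cm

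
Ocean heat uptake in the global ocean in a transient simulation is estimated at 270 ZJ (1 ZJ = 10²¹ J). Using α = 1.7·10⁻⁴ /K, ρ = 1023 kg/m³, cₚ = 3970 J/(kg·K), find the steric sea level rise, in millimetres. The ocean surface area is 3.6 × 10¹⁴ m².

Per unit area: Q = 270×10²¹ / (3.6×10¹⁴) = 7.5×10⁸ J/m²
Δh = αQ/(ρcₚ) = 1.7×10⁻⁴ × 7.5×10⁸ / (1023 × 3970) ≈ 0.031394 m

Δh ≈ 31.4 mm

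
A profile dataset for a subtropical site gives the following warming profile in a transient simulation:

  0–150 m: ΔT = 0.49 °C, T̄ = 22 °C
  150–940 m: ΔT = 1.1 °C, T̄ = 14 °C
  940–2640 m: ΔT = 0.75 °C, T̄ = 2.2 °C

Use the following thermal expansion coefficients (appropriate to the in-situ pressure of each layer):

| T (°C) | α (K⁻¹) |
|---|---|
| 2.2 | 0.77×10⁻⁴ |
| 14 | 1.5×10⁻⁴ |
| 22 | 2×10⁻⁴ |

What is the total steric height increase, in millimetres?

243 mm

Layer 1 at 22 °C → α = 2×10⁻⁴ K⁻¹
Layer 2 at 14 °C → α = 1.5×10⁻⁴ K⁻¹
Layer 3 at 2.2 °C → α = 0.77×10⁻⁴ K⁻¹
Layer 1: 150 × 2×10⁻⁴ × 0.49 = 0.01470 m
1.1 × 790 × 1.5×10⁻⁴ = 0.13035 m
Layer 3: 0.77×10⁻⁴ × 0.75 × 1700 = 0.098175 m
Δh = 0.01470 + 0.13035 + 0.098175 = 0.243225 m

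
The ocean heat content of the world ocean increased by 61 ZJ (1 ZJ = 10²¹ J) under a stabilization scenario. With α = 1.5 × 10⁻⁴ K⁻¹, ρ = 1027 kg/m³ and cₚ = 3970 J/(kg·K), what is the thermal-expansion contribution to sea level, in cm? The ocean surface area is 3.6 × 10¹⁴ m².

Per unit area: Q = 61×10²¹ / (3.6×10¹⁴) ≈ 1.694×10⁸ J/m²
Δh = αQ/(ρcₚ) = 1.5×10⁻⁴ × 1.694×10⁸ / (1027 × 3970) ≈ 0.0062322 m

about 0.623 cm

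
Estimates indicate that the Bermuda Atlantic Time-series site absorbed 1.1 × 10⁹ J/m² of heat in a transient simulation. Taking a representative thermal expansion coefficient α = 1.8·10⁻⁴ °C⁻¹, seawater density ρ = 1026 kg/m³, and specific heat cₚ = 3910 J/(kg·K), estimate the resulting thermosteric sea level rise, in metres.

0.0494 m of thermosteric rise

Δh = αQ/(ρcₚ) = 1.8×10⁻⁴ × 1.1×10⁹ / (1026 × 3910) ≈ 0.049356 m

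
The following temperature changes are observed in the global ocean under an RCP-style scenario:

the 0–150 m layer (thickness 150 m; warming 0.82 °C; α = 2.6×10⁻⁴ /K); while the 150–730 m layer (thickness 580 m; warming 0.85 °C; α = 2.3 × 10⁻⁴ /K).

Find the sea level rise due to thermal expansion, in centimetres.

Layer 1: 2.6×10⁻⁴ × 150 × 0.82 = 0.03198 m
150–730 m: 2.3×10⁻⁴ × 0.85 × 580 = 0.11339 m
Δh = 0.03198 + 0.11339 = 0.14537 m

15 cm of thermosteric rise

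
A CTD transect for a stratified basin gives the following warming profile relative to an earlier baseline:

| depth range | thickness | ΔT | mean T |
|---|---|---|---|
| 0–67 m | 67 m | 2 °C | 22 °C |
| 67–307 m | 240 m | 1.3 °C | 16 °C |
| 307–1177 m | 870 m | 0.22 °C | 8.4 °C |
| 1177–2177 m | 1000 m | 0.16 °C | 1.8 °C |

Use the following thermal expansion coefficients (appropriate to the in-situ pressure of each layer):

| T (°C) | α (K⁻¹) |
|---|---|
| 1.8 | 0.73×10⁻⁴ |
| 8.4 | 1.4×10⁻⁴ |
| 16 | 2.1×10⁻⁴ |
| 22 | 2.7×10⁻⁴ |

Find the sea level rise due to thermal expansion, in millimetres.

Δh ≈ 140 mm

Layer 1 at 22 °C → α = 2.7×10⁻⁴ K⁻¹
Layer 2 at 16 °C → α = 2.1×10⁻⁴ K⁻¹
Layer 3 at 8.4 °C → α = 1.4×10⁻⁴ K⁻¹
Layer 4 at 1.8 °C → α = 0.73×10⁻⁴ K⁻¹
Layer 1: 2.7×10⁻⁴ × 2 × 67 = 0.03618 m
1.3 × 2.1×10⁻⁴ × 240 = 0.06552 m
0.22 × 870 × 1.4×10⁻⁴ = 0.026796 m
1000 × 0.16 × 0.73×10⁻⁴ = 0.01168 m
Δh = 0.03618 + 0.06552 + 0.026796 + 0.01168 = 0.140176 m ≈ 140 mm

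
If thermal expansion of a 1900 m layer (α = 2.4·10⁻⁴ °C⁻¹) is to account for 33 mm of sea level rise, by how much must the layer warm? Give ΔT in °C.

ΔT = Δh/(αH) = 0.033 / (2.4×10⁻⁴ × 1900) ≈ 0.07237 °C

0.072 °C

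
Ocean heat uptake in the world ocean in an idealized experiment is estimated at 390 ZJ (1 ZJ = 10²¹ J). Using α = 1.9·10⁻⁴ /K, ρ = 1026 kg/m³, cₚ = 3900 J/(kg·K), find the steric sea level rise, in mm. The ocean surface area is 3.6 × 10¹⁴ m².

51.4 mm

Per unit area: Q = 390×10²¹ / (3.6×10¹⁴) ≈ 1.083×10⁹ J/m²
Δh = αQ/(ρcₚ) = 1.9×10⁻⁴ × 1.083×10⁹ / (1026 × 3900) ≈ 0.051425 m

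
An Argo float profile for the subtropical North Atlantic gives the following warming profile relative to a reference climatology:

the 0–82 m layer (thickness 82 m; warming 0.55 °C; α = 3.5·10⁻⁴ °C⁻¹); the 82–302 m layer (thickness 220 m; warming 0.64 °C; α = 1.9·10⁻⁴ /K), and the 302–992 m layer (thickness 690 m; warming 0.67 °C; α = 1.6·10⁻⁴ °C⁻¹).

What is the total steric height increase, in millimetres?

Layer 1: 82 × 3.5×10⁻⁴ × 0.55 = 0.015785 m
82–302 m: 220 × 0.64 × 1.9×10⁻⁴ = 0.026752 m
690 × 1.6×10⁻⁴ × 0.67 = 0.073968 m
Δh = 0.015785 + 0.026752 + 0.073968 = 0.116505 m ≈ 117 mm

Δh ≈ 117 mm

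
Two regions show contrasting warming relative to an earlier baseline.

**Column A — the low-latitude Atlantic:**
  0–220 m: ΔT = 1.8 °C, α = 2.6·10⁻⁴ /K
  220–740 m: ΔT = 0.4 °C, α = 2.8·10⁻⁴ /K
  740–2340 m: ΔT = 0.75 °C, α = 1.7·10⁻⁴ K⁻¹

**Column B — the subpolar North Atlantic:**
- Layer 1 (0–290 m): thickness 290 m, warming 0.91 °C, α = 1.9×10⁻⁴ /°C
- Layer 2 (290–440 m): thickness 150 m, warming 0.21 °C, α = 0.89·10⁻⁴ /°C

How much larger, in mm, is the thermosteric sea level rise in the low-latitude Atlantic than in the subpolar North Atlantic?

312 mm

A Layer 1: 1.8 × 2.6×10⁻⁴ × 220 = 0.10296 m
A 0.4 × 520 × 2.8×10⁻⁴ = 0.05824 m
A Layer 3: 1.7×10⁻⁴ × 1600 × 0.75 = 0.20400 m
A total: 0.36520 m
B 0–290 m: 1.9×10⁻⁴ × 290 × 0.91 = 0.050141 m
B Layer 2: 0.89×10⁻⁴ × 0.21 × 150 = 0.0028035 m
B total: 0.0529445 m
Difference: 0.36520 − 0.0529445 = 0.3122555 m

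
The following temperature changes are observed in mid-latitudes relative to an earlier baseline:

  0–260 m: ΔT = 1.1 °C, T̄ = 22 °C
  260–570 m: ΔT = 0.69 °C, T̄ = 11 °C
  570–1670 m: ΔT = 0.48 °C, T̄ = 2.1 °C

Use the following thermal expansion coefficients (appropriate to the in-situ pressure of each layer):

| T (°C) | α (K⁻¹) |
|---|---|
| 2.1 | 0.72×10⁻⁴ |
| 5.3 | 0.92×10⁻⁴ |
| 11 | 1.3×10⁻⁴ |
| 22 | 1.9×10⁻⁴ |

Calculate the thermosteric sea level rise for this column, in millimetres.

Δh = 120 mm

Layer 1 at 22 °C → α = 1.9×10⁻⁴ K⁻¹
Layer 2 at 11 °C → α = 1.3×10⁻⁴ K⁻¹
Layer 3 at 2.1 °C → α = 0.72×10⁻⁴ K⁻¹
0–260 m: 260 × 1.9×10⁻⁴ × 1.1 = 0.05434 m
Layer 2: 1.3×10⁻⁴ × 0.69 × 310 = 0.027807 m
1100 × 0.72×10⁻⁴ × 0.48 = 0.038016 m
Δh = 0.05434 + 0.027807 + 0.038016 = 0.120163 m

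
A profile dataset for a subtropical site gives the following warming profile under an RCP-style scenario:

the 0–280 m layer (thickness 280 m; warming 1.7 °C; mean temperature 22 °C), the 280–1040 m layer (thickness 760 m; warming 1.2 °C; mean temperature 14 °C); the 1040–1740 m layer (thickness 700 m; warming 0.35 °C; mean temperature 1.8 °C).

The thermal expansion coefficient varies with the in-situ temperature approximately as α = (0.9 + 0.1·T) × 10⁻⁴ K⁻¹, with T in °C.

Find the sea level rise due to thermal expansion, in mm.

Layer 1: α = (0.9 + 0.1×22)×10⁻⁴ = 3.1×10⁻⁴ K⁻¹
Layer 2: α = (0.9 + 0.1×14)×10⁻⁴ = 2.3×10⁻⁴ K⁻¹
Layer 3: α = (0.9 + 0.1×1.8)×10⁻⁴ = 1.08×10⁻⁴ K⁻¹
0–280 m: 1.7 × 280 × 3.1×10⁻⁴ = 0.14756 m
1.2 × 760 × 2.3×10⁻⁴ = 0.20976 m
Layer 3: 700 × 1.08×10⁻⁴ × 0.35 = 0.02646 m
Δh = 0.14756 + 0.20976 + 0.02646 = 0.38378 m ≈ 384 mm

Δh ≈ 384 mm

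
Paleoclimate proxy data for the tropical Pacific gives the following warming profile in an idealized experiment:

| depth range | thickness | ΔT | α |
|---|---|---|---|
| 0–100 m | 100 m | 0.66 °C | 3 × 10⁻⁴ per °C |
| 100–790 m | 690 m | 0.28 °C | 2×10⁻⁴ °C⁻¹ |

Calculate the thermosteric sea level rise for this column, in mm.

Δh ≈ 58.4 mm

0–100 m: 100 × 0.66 × 3×10⁻⁴ = 0.01980 m
2×10⁻⁴ × 690 × 0.28 = 0.03864 m
Δh = 0.01980 + 0.03864 = 0.05844 m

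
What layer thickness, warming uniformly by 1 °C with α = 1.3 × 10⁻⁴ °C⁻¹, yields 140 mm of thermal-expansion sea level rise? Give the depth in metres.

H = Δh/(αΔT) = 0.14 / (1.3×10⁻⁴ × 1) ≈ 1077 m

about 1080 m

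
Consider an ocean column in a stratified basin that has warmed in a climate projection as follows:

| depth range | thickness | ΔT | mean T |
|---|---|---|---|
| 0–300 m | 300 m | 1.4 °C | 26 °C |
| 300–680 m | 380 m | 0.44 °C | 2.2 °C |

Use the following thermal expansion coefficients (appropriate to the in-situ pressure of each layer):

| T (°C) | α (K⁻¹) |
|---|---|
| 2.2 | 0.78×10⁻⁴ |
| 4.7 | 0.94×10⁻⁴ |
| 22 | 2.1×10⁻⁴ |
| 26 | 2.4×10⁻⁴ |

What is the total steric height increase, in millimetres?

Layer 1 at 26 °C → α = 2.4×10⁻⁴ K⁻¹
Layer 2 at 2.2 °C → α = 0.78×10⁻⁴ K⁻¹
Layer 1: 1.4 × 2.4×10⁻⁴ × 300 = 0.10080 m
0.44 × 0.78×10⁻⁴ × 380 = 0.0130416 m
Δh = 0.10080 + 0.0130416 = 0.1138416 m

Δh = 114 mm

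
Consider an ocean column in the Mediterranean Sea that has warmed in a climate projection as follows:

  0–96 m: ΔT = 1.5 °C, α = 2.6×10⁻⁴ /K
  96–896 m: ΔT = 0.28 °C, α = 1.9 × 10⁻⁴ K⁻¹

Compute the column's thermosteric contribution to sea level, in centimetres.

0–96 m: 96 × 2.6×10⁻⁴ × 1.5 = 0.03744 m
Layer 2: 800 × 1.9×10⁻⁴ × 0.28 = 0.04256 m
Δh = 0.03744 + 0.04256 = 0.08000 m

Δh = 8.00 cm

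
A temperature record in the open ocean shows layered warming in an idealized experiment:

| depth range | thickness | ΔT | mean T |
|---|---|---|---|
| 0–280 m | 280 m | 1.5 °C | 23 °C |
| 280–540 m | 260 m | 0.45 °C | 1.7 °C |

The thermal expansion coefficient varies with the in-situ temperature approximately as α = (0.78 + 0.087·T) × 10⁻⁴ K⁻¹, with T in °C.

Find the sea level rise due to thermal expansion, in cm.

Layer 1: α = (0.78 + 0.087×23)×10⁻⁴ = 2.781×10⁻⁴ K⁻¹
Layer 2: α = (0.78 + 0.087×1.7)×10⁻⁴ = 0.9279×10⁻⁴ K⁻¹
Layer 1: 1.5 × 2.781×10⁻⁴ × 280 = 0.116802 m
0.9279×10⁻⁴ × 0.45 × 260 = 0.01085643 m
Δh = 0.116802 + 0.01085643 = 0.12765843 m

12.8 cm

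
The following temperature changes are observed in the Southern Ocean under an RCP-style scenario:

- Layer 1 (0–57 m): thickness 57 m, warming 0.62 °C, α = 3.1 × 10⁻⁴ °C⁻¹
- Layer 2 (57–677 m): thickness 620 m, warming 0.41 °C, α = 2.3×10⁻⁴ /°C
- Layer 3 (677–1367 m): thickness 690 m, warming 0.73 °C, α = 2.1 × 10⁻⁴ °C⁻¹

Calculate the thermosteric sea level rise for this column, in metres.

3.1×10⁻⁴ × 57 × 0.62 = 0.0109554 m
2.3×10⁻⁴ × 0.41 × 620 = 0.058466 m
Layer 3: 690 × 0.73 × 2.1×10⁻⁴ = 0.105777 m
Δh = 0.0109554 + 0.058466 + 0.105777 = 0.1751984 m

0.18 m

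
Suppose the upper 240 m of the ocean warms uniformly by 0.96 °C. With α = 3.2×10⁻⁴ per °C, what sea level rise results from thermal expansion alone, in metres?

0.0737 m of thermosteric rise

Δh = αΔT·H = 3.2×10⁻⁴ × 0.96 × 240 = 0.073728 m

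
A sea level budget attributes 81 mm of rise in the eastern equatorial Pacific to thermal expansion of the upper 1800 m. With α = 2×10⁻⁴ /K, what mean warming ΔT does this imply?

about 0.225 °C

ΔT = Δh/(αH) = 0.081 / (2×10⁻⁴ × 1800) = 0.2250 °C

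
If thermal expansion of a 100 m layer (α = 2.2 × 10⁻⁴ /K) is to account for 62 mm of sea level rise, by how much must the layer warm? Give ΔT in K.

2.8 K

ΔT = Δh/(αH) = 0.062 / (2.2×10⁻⁴ × 100) ≈ 2.818 K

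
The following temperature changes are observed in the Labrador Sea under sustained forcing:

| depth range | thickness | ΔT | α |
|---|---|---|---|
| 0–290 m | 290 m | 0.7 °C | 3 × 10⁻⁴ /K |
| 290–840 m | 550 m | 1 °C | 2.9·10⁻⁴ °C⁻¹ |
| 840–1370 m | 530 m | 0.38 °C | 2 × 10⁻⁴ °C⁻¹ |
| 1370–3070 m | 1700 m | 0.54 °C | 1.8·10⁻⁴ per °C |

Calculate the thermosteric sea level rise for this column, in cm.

42.6 cm of thermosteric rise

Layer 1: 3×10⁻⁴ × 0.7 × 290 = 0.06090 m
550 × 1 × 2.9×10⁻⁴ = 0.15950 m
0.38 × 530 × 2×10⁻⁴ = 0.04028 m
Layer 4: 1.8×10⁻⁴ × 0.54 × 1700 = 0.16524 m
Δh = 0.06090 + 0.15950 + 0.04028 + 0.16524 = 0.42592 m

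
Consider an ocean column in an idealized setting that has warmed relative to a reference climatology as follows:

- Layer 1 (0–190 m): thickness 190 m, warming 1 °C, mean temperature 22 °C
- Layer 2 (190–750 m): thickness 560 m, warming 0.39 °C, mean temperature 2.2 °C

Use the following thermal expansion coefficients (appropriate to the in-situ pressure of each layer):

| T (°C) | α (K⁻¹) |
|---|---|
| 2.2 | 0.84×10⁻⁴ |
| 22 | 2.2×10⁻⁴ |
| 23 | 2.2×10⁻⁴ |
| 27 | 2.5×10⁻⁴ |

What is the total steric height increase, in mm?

60 mm of thermosteric rise

Layer 1 at 22 °C → α = 2.2×10⁻⁴ K⁻¹
Layer 2 at 2.2 °C → α = 0.84×10⁻⁴ K⁻¹
190 × 2.2×10⁻⁴ × 1 = 0.04180 m
190–750 m: 560 × 0.84×10⁻⁴ × 0.39 = 0.0183456 m
Δh = 0.04180 + 0.0183456 = 0.0601456 m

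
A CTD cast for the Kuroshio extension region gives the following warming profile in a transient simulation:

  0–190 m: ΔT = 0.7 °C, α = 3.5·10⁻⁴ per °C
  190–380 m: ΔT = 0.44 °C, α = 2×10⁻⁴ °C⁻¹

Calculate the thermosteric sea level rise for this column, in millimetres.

0–190 m: 3.5×10⁻⁴ × 190 × 0.7 = 0.04655 m
2×10⁻⁴ × 0.44 × 190 = 0.01672 m
Δh = 0.04655 + 0.01672 = 0.06327 m

63.3 mm of thermosteric rise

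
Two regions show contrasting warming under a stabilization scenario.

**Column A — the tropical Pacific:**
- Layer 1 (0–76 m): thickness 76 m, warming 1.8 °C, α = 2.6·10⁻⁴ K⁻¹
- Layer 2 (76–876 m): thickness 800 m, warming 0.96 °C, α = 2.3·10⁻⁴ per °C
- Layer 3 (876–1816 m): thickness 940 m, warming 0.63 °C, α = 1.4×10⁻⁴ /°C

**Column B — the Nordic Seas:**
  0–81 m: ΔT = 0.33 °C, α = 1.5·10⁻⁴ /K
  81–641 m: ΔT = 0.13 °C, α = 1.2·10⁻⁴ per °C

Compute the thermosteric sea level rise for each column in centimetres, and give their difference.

A: 29.5 cm; B: 1.27 cm; difference 28.2 cm

A 0–76 m: 76 × 2.6×10⁻⁴ × 1.8 = 0.035568 m
A 76–876 m: 0.96 × 800 × 2.3×10⁻⁴ = 0.17664 m
A Layer 3: 0.63 × 940 × 1.4×10⁻⁴ = 0.082908 m
A total: 0.295116 m
B 0.33 × 1.5×10⁻⁴ × 81 = 0.0040095 m
B Layer 2: 0.13 × 1.2×10⁻⁴ × 560 = 0.008736 m
B total: 0.0127455 m
Difference: 0.295116 − 0.0127455 = 0.2823705 m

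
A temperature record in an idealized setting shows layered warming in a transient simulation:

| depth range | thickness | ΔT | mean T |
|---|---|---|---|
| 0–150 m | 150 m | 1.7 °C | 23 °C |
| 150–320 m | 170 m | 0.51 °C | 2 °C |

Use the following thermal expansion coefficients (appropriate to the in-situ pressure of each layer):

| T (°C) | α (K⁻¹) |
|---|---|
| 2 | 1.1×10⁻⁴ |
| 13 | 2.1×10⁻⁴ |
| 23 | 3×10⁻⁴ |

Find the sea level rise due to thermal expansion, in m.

0.086 m of thermosteric rise

Layer 1 at 23 °C → α = 3×10⁻⁴ K⁻¹
Layer 2 at 2 °C → α = 1.1×10⁻⁴ K⁻¹
Layer 1: 1.7 × 3×10⁻⁴ × 150 = 0.07650 m
1.1×10⁻⁴ × 170 × 0.51 = 0.009537 m
Δh = 0.07650 + 0.009537 = 0.086037 m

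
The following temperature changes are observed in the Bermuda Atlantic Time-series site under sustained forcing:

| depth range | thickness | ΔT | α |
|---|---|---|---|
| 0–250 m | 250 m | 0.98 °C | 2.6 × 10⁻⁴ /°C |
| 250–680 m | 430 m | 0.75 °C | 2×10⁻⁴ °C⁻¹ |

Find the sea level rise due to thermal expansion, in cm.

about 12.8 cm

0.98 × 250 × 2.6×10⁻⁴ = 0.06370 m
2×10⁻⁴ × 0.75 × 430 = 0.06450 m
Δh = 0.06370 + 0.06450 = 0.12820 m ≈ 12.8 cm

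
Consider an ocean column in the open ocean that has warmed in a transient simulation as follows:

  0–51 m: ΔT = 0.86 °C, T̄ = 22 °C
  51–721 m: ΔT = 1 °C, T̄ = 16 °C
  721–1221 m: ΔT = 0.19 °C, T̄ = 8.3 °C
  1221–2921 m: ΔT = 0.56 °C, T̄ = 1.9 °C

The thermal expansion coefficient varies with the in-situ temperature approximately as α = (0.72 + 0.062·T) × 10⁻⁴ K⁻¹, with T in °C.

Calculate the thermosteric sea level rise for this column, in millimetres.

Layer 1: α = (0.72 + 0.062×22)×10⁻⁴ = 2.084×10⁻⁴ K⁻¹
Layer 2: α = (0.72 + 0.062×16)×10⁻⁴ = 1.712×10⁻⁴ K⁻¹
Layer 3: α = (0.72 + 0.062×8.3)×10⁻⁴ = 1.2346×10⁻⁴ K⁻¹
Layer 4: α = (0.72 + 0.062×1.9)×10⁻⁴ = 0.8378×10⁻⁴ K⁻¹
Layer 1: 0.86 × 2.084×10⁻⁴ × 51 = 0.009140424 m
51–721 m: 1.712×10⁻⁴ × 670 × 1 = 0.114704 m
721–1221 m: 500 × 0.19 × 1.2346×10⁻⁴ = 0.0117287 m
0.8378×10⁻⁴ × 1700 × 0.56 = 0.07975856 m
Δh = 0.009140424 + 0.114704 + 0.0117287 + 0.07975856 = 0.215331684 m ≈ 220 mm

about 220 mm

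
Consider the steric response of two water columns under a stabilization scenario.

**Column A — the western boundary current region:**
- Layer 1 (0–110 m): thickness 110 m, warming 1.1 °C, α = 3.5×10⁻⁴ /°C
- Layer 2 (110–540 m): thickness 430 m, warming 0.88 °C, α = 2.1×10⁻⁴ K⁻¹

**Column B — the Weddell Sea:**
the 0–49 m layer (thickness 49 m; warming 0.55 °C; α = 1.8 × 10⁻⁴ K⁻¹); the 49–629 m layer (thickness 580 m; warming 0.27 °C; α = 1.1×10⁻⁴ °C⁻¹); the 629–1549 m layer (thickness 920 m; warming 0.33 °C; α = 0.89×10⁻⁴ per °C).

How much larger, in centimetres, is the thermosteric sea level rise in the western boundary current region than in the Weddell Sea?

A 0–110 m: 110 × 1.1 × 3.5×10⁻⁴ = 0.04235 m
A Layer 2: 2.1×10⁻⁴ × 430 × 0.88 = 0.079464 m
A total: 0.121814 m
B Layer 1: 49 × 0.55 × 1.8×10⁻⁴ = 0.004851 m
B 49–629 m: 1.1×10⁻⁴ × 0.27 × 580 = 0.017226 m
B 0.33 × 920 × 0.89×10⁻⁴ = 0.0270204 m
B total: 0.0490974 m
Difference: 0.121814 − 0.0490974 = 0.0727166 m

7.27 cm larger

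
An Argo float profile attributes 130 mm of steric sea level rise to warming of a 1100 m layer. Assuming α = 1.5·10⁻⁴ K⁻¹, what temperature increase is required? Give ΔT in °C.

ΔT = Δh/(αH) = 0.13 / (1.5×10⁻⁴ × 1100) ≈ 0.7879 °C

0.788 °C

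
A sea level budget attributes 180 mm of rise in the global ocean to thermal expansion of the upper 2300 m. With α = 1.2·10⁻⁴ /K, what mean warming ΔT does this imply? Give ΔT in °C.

ΔT = Δh/(αH) = 0.18 / (1.2×10⁻⁴ × 2300) ≈ 0.6522 °C

0.652 °C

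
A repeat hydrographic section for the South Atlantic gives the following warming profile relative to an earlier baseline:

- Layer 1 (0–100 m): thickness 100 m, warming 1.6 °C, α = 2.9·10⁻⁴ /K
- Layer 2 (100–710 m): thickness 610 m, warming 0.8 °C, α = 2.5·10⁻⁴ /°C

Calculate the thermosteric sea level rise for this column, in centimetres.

Δh = 16.8 cm

0–100 m: 1.6 × 2.9×10⁻⁴ × 100 = 0.04640 m
0.8 × 610 × 2.5×10⁻⁴ = 0.12200 m
Δh = 0.04640 + 0.12200 = 0.16840 m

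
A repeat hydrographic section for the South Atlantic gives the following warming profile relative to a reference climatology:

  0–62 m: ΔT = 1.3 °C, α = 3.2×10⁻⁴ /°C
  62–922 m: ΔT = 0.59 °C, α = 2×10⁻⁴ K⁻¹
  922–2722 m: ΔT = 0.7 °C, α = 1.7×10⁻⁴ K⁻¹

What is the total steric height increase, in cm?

0–62 m: 3.2×10⁻⁴ × 62 × 1.3 = 0.025792 m
860 × 2×10⁻⁴ × 0.59 = 0.10148 m
922–2722 m: 1.7×10⁻⁴ × 1800 × 0.7 = 0.21420 m
Δh = 0.025792 + 0.10148 + 0.21420 = 0.341472 m

about 34 cm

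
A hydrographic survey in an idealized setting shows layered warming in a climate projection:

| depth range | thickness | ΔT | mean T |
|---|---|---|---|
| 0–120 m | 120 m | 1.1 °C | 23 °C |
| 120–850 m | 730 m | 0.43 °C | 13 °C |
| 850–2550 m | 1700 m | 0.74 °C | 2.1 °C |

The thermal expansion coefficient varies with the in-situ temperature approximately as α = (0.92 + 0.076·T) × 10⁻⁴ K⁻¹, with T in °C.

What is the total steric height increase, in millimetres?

230 mm of thermosteric rise

Layer 1: α = (0.92 + 0.076×23)×10⁻⁴ = 2.668×10⁻⁴ K⁻¹
Layer 2: α = (0.92 + 0.076×13)×10⁻⁴ = 1.908×10⁻⁴ K⁻¹
Layer 3: α = (0.92 + 0.076×2.1)×10⁻⁴ = 1.0796×10⁻⁴ K⁻¹
120 × 1.1 × 2.668×10⁻⁴ = 0.0352176 m
120–850 m: 1.908×10⁻⁴ × 730 × 0.43 = 0.05989212 m
Layer 3: 1700 × 1.0796×10⁻⁴ × 0.74 = 0.13581368 m
Δh = 0.0352176 + 0.05989212 + 0.13581368 = 0.2309234 m ≈ 230 mm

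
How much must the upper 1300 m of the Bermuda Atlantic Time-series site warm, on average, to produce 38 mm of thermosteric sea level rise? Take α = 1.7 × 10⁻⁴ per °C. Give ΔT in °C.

ΔT = Δh/(αH) = 0.038 / (1.7×10⁻⁴ × 1300) ≈ 0.1719 °C

about 0.172 °C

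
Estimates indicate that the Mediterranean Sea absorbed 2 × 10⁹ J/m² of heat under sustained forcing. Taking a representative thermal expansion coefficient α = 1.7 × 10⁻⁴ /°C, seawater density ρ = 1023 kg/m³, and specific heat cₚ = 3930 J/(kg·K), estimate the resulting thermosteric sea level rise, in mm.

about 84.6 mm

Δh = αQ/(ρcₚ) = 1.7×10⁻⁴ × 2×10⁹ / (1023 × 3930) ≈ 0.084569 m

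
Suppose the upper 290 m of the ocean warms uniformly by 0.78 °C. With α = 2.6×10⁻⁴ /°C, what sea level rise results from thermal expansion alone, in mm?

Δh = αΔT·H = 2.6×10⁻⁴ × 0.78 × 290 = 0.058812 m

Δh ≈ 58.8 mm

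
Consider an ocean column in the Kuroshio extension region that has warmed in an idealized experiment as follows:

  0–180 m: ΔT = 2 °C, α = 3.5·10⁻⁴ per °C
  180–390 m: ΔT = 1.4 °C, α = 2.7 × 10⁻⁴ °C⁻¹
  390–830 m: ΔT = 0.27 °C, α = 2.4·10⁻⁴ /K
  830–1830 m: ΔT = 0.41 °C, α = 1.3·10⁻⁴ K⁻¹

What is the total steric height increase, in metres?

0.287 m of thermosteric rise

3.5×10⁻⁴ × 2 × 180 = 0.12600 m
2.7×10⁻⁴ × 210 × 1.4 = 0.07938 m
390–830 m: 2.4×10⁻⁴ × 0.27 × 440 = 0.028512 m
830–1830 m: 0.41 × 1000 × 1.3×10⁻⁴ = 0.05330 m
Δh = 0.12600 + 0.07938 + 0.028512 + 0.05330 = 0.287192 m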